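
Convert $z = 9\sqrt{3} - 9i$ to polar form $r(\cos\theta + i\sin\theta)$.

r = |z| = sqrt(a^2 + b^2) = sqrt((9*sqrt(3))^2 + (-9)^2) = sqrt(243 + 81) = sqrt(324) = 18
θ = arctan(b/a) = arctan(-9/15.5885) (quadrant-adjusted) = 330°
z = 18(cos 330° + i sin 330°)


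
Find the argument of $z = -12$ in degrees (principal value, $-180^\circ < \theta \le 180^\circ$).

b = 0 and a < 0, so z lies on the negative real axis: θ = 180°


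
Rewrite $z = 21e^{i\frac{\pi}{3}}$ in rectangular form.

a = r cos θ = 21 * 1/2 = 21/2
b = r sin θ = 21 * sqrt(3)/2 = 21*sqrt(3)/2
z = 21/2 + (21*sqrt(3)/2)i


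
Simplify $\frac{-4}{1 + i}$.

Multiply numerator and denominator by conjugate (1 - i):
= (-4)(1 - i) / (1^2 + 1^2)
= (-4 + 4i) / 2
= -2 + 2i


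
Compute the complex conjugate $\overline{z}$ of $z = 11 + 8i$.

If z = a + bi, then conjugate(z) = a - bi
conjugate(11 + 8i) = 11 - 8i


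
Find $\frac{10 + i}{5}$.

Divisor is real, so divide each part by 5:
= 2 + (1/5)i


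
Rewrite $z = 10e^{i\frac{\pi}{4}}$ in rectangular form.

a = r cos θ = 10 * sqrt(2)/2 = 5*sqrt(2)
b = r sin θ = 10 * sqrt(2)/2 = 5*sqrt(2)
z = 5*sqrt(2) + 5*sqrt(2)i


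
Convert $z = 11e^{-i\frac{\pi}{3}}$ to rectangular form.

a = r cos θ = 11 * 1/2 = 11/2
b = r sin θ = 11 * -sqrt(3)/2 = -11*sqrt(3)/2
z = 11/2 - (11*sqrt(3)/2)i


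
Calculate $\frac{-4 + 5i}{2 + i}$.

Multiply numerator and denominator by conjugate (2 - i):
= (-4 + 5i)(2 - i) / (2^2 + 1^2)
= (-3 + 14i) / 5
= -3/5 + (14/5)i


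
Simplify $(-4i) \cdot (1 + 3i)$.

(a1*a2 - b1*b2) + (a1*b2 + b1*a2)i
= (0 - (-12)) + (0 + (-4))i
= 12 - 4i


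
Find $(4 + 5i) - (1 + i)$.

(4 - 1) + (5 - 1)i = 3 + 4i


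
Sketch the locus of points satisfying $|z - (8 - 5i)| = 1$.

|z - z0| = r describes a circle centered at z0 with radius r
Here z0 = 8 - 5i and r = 1
Locus: Circle centered at (8, -5) with radius 1


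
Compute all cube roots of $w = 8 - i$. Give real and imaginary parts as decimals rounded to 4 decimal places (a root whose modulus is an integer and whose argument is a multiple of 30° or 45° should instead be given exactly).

|w| = sqrt(65) ≈ 8.062258, arg(w) ≈ 352.874984°
Root modulus = sqrt(65)^(1/3) ≈ 2.005175
Root arguments: θ_k = (arg(w) + 360°k)/3 for k = 0, 1, ..., 2
Compute each root as (root modulus)(cos θ_k + i sin θ_k) using full-precision intermediates, then round to 4 decimal places.
Roots: -0.9298 + 1.7766i, -1.0737 - 1.6935i, 2.0035 - 0.0831i


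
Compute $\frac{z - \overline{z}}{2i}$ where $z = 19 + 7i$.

z - conjugate(z) = 2bi
(z - conjugate(z))/(2i) = 2bi/(2i) = b = 7


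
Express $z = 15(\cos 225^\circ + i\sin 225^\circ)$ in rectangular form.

a = r cos θ = 15 * -sqrt(2)/2 = -15*sqrt(2)/2
b = r sin θ = 15 * -sqrt(2)/2 = -15*sqrt(2)/2
z = -15*sqrt(2)/2 - (15*sqrt(2)/2)i


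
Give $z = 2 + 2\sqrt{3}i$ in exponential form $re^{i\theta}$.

r = |z| = sqrt((2)^2 + (2*sqrt(3))^2) = sqrt(4 + 12) = sqrt(16) = 4
θ = arctan(b/a) = arctan(3.4641/2) (quadrant-adjusted) = 60° = π/3
z = 4e^(i*π/3)


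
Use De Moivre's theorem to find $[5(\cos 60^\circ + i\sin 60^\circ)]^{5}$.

By De Moivre: z^n = r^n(cos(nθ) + i sin(nθ))
= 5^5(cos(5*60°) + i sin(5*60°))
= 3125(cos 300° + i sin 300°)
= 3125/2 - (3125*sqrt(3)/2)i


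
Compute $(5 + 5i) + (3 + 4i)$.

(5 + 3) + (5 + 4)i = 8 + 9i


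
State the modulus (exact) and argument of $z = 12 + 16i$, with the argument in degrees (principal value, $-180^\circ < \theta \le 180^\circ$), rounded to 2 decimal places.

|z| = sqrt(12^2 + 16^2) = 20
arg(z) = arctan(b/a) = arctan(16/12) (quadrant-adjusted) = 53.13°


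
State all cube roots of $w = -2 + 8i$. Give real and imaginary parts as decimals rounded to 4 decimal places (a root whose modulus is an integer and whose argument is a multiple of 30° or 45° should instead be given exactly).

|w| = sqrt(68) ≈ 8.246211, arg(w) ≈ 104.036243°
Root modulus = sqrt(68)^(1/3) ≈ 2.020311
Root arguments: θ_k = (arg(w) + 360°k)/3 for k = 0, 1, ..., 2
Compute each root as (root modulus)(cos θ_k + i sin θ_k) using full-precision intermediates, then round to 4 decimal places.
Roots: 1.6614 + 1.1495i, -1.8262 + 0.8641i, 0.1648 - 2.0136i


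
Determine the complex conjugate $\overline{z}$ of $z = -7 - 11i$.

If z = a + bi, then conjugate(z) = a - bi
conjugate(-7 - 11i) = -7 + 11i


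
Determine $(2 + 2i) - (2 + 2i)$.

(2 - 2) + (2 - 2)i = 0


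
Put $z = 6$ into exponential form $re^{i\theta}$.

r = |z| = sqrt((6)^2 + (0)^2) = sqrt(36 + 0) = sqrt(36) = 6
b = 0 and a > 0, so z lies on the positive real axis: θ = 0
z = 6e^(i*0) = 6


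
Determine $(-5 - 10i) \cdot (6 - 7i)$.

(a1*a2 - b1*b2) + (a1*b2 + b1*a2)i
= (-30 - 70) + (35 + (-60))i
= -100 - 25i


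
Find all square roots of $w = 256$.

|w| = 256, arg(w) = 0°
Root modulus = 256^(1/2) = 16
Root arguments: θ_k = (0° + 360°k)/2 for k = 0, 1, ..., 1
Roots: 16, -16


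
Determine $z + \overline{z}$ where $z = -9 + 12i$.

z + conjugate(z) = (a + bi) + (a - bi) = 2a
= 2 * (-9) = -18


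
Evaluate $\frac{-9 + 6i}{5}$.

Divisor is real, so divide each part by 5:
= -9/5 + (6/5)i


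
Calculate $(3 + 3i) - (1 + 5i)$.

(3 - 1) + (3 - 5)i = 2 - 2i


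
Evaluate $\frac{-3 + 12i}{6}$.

Divisor is real, so divide each part by 6:
= -1/2 + 2i


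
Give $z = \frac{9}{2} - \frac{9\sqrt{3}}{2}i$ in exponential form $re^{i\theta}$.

r = |z| = sqrt((9/2)^2 + (-9*sqrt(3)/2)^2) = sqrt(81/4 + 243/4) = sqrt(81) = 9
θ = arctan(b/a) = arctan(-7.7942/4.5) (quadrant-adjusted) = -60° = -π/3
z = 9e^(-i*π/3)


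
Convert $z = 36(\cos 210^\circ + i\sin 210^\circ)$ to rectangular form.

a = r cos θ = 36 * -sqrt(3)/2 = -18*sqrt(3)
b = r sin θ = 36 * -1/2 = -18
z = -18*sqrt(3) - 18i


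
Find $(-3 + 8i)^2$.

(a + bi)^2 = a^2 - b^2 + 2abi
= (-3)^2 - 8^2 + 2*(-3)*8i
= -55 - 48i


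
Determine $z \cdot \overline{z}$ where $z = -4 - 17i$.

z * conjugate(z) = |z|^2 = a^2 + b^2
= (-4)^2 + (-17)^2 = 305


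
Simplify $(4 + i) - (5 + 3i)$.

(4 - 5) + (1 - 3)i = -1 - 2i


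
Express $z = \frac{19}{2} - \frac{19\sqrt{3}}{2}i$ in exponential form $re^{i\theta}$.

r = |z| = sqrt((19/2)^2 + (-19*sqrt(3)/2)^2) = sqrt(361/4 + 1083/4) = sqrt(361) = 19
θ = arctan(b/a) = arctan(-16.4545/9.5) (quadrant-adjusted) = -60° = -π/3
z = 19e^(-i*π/3)


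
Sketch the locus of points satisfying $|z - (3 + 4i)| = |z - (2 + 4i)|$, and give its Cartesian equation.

|z - z1| = |z - z2| means z is equidistant from z1 and z2,
i.e. the perpendicular bisector of the segment from (3, 4) to (2, 4) (midpoint (5/2, 4)).
With z = x + yi, square both sides:
(x - 3)^2 + (y - 4)^2 = (x - 2)^2 + (y - 4)^2
The x^2 and y^2 terms cancel: -2x + 0y = 20 - 25 = -5
Simplify: x = 5/2
Locus: Perpendicular bisector of the segment from (3, 4) to (2, 4): the line x = 5/2


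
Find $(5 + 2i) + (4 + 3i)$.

(5 + 4) + (2 + 3)i = 9 + 5i


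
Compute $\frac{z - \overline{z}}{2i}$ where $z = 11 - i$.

z - conjugate(z) = 2bi
(z - conjugate(z))/(2i) = 2bi/(2i) = b = -1


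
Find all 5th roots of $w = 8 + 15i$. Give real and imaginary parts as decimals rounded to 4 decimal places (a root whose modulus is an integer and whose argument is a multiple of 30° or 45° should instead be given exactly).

|w| = 17, arg(w) ≈ 61.927513°
Root modulus = 17^(1/5) ≈ 1.762340
Root arguments: θ_k = (arg(w) + 360°k)/5 for k = 0, 1, ..., 4
Compute each root as (root modulus)(cos θ_k + i sin θ_k) using full-precision intermediates, then round to 4 decimal places.
Roots: 1.7213 + 0.3780i, 0.1724 + 1.7539i, -1.6148 + 0.7060i, -1.1704 - 1.3176i, 0.8914 - 1.5203i


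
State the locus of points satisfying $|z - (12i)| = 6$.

|z - z0| = r describes a circle centered at z0 with radius r
Here z0 = 12i and r = 6
Locus: Circle centered at (0, 12) with radius 6


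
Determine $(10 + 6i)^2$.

(a + bi)^2 = a^2 - b^2 + 2abi
= 10^2 - 6^2 + 2*10*6i
= 64 + 120i


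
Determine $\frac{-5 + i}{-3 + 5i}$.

Multiply numerator and denominator by conjugate (-3 - 5i):
= (-5 + i)(-3 - 5i) / ((-3)^2 + 5^2)
= (20 + 22i) / 34
Divide through by 2: (10 + 11i) / 17
= 10/17 + (11/17)i


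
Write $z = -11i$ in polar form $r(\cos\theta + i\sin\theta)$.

r = |z| = sqrt(a^2 + b^2) = sqrt((0)^2 + (-11)^2) = sqrt(0 + 121) = sqrt(121) = 11
a = 0 and b < 0, so z lies on the negative imaginary axis: θ = 270°
z = 11(cos 270° + i sin 270°)


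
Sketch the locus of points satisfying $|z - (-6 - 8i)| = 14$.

|z - z0| = r describes a circle centered at z0 with radius r
Here z0 = -6 - 8i and r = 14
Locus: Circle centered at (-6, -8) with radius 14


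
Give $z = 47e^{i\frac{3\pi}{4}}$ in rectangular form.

a = r cos θ = 47 * -sqrt(2)/2 = -47*sqrt(2)/2
b = r sin θ = 47 * sqrt(2)/2 = 47*sqrt(2)/2
z = -47*sqrt(2)/2 + (47*sqrt(2)/2)i


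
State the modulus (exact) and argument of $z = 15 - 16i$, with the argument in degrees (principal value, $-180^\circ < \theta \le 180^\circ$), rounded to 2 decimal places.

|z| = sqrt(15^2 + (-16)^2) = sqrt(481)
arg(z) = arctan(b/a) = arctan(-16/15) (quadrant-adjusted) = -46.85°


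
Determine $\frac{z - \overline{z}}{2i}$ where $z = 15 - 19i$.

z - conjugate(z) = 2bi
(z - conjugate(z))/(2i) = 2bi/(2i) = b = -19


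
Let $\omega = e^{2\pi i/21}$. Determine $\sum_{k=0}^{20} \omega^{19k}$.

Let ζ = ω^19 = e^(2πi·19/21). Since 21 ∤ 19, ζ ≠ 1.
Sum = Σ_{k=0}^{20} ζ^k = (ζ^21 - 1)/(ζ - 1) = (ω^{19·21} - 1)/(ζ - 1) = (1 - 1)/(ζ - 1) = 0


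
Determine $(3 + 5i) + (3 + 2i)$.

(3 + 3) + (5 + 2)i = 6 + 7i


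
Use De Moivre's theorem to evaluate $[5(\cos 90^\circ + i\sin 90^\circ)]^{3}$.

By De Moivre: z^n = r^n(cos(nθ) + i sin(nθ))
= 5^3(cos(3*90°) + i sin(3*90°))
= 125(cos 270° + i sin 270°)
= -125i


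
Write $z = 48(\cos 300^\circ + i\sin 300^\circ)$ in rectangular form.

a = r cos θ = 48 * 1/2 = 24
b = r sin θ = 48 * -sqrt(3)/2 = -24*sqrt(3)
z = 24 - 24*sqrt(3)i


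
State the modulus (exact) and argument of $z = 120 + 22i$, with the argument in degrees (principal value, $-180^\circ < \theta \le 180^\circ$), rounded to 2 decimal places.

|z| = sqrt(120^2 + 22^2) = 122
arg(z) = arctan(b/a) = arctan(22/120) (quadrant-adjusted) = 10.39°


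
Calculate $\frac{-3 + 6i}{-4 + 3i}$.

Multiply numerator and denominator by conjugate (-4 - 3i):
= (-3 + 6i)(-4 - 3i) / ((-4)^2 + 3^2)
= (30 - 15i) / 25
Divide through by 5: (6 - 3i) / 5
= 6/5 - (3/5)i


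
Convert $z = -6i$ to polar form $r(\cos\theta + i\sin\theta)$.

r = |z| = sqrt(a^2 + b^2) = sqrt((0)^2 + (-6)^2) = sqrt(0 + 36) = sqrt(36) = 6
a = 0 and b < 0, so z lies on the negative imaginary axis: θ = 270°
z = 6(cos 270° + i sin 270°)


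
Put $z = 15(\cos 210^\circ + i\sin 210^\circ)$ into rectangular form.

a = r cos θ = 15 * -sqrt(3)/2 = -15*sqrt(3)/2
b = r sin θ = 15 * -1/2 = -15/2
z = -15*sqrt(3)/2 - (15/2)i


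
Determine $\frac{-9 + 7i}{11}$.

Divisor is real, so divide each part by 11:
= -9/11 + (7/11)i


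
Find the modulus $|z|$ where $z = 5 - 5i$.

|z| = sqrt(a^2 + b^2) = sqrt(5^2 + (-5)^2) = sqrt(50) = sqrt(50)


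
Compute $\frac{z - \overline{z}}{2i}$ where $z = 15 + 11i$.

z - conjugate(z) = 2bi
(z - conjugate(z))/(2i) = 2bi/(2i) = b = 11


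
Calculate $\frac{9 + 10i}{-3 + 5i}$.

Multiply numerator and denominator by conjugate (-3 - 5i):
= (9 + 10i)(-3 - 5i) / ((-3)^2 + 5^2)
= (23 - 75i) / 34
= 23/34 - (75/34)i


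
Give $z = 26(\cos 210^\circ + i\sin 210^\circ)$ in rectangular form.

a = r cos θ = 26 * -sqrt(3)/2 = -13*sqrt(3)
b = r sin θ = 26 * -1/2 = -13
z = -13*sqrt(3) - 13i


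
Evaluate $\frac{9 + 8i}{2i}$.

Multiply numerator and denominator by conjugate (-2i):
= (9 + 8i)(-2i) / (0^2 + 2^2)
= (16 - 18i) / 4
Divide through by 2: (8 - 9i) / 2
= 4 - (9/2)i


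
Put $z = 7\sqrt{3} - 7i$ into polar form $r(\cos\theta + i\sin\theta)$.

r = |z| = sqrt(a^2 + b^2) = sqrt((7*sqrt(3))^2 + (-7)^2) = sqrt(147 + 49) = sqrt(196) = 14
θ = arctan(b/a) = arctan(-7/12.1244) (quadrant-adjusted) = 330°
z = 14(cos 330° + i sin 330°)


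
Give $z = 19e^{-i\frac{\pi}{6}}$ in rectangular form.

a = r cos θ = 19 * sqrt(3)/2 = 19*sqrt(3)/2
b = r sin θ = 19 * -1/2 = -19/2
z = 19*sqrt(3)/2 - (19/2)i


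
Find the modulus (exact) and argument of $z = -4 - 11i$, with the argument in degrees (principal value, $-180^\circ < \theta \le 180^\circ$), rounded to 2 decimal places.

|z| = sqrt((-4)^2 + (-11)^2) = sqrt(137)
arg(z) = arctan(b/a) = arctan(-11/-4) (quadrant-adjusted) = -109.98°


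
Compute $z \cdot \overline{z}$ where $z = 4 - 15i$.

z * conjugate(z) = |z|^2 = a^2 + b^2
= 4^2 + (-15)^2 = 241


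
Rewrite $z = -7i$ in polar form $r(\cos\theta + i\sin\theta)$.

r = |z| = sqrt(a^2 + b^2) = sqrt((0)^2 + (-7)^2) = sqrt(0 + 49) = sqrt(49) = 7
a = 0 and b < 0, so z lies on the negative imaginary axis: θ = 270°
z = 7(cos 270° + i sin 270°)


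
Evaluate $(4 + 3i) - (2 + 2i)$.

(4 - 2) + (3 - 2)i = 2 + i


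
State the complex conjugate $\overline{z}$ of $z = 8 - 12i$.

If z = a + bi, then conjugate(z) = a - bi
conjugate(8 - 12i) = 8 + 12i


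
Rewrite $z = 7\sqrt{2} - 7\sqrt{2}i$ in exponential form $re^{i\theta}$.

r = |z| = sqrt((7*sqrt(2))^2 + (-7*sqrt(2))^2) = sqrt(98 + 98) = sqrt(196) = 14
θ = arctan(b/a) = arctan(-9.8995/9.8995) (quadrant-adjusted) = -45° = -π/4
z = 14e^(-i*π/4)


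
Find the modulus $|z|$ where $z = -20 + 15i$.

|z| = sqrt(a^2 + b^2) = sqrt((-20)^2 + 15^2) = sqrt(625) = 25


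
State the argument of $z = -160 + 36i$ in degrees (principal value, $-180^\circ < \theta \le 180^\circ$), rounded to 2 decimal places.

θ = arctan(b/a) = arctan(36/-160) (quadrant-adjusted) = 167.32°


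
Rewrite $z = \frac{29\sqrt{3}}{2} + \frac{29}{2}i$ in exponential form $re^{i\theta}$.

r = |z| = sqrt((29*sqrt(3)/2)^2 + (29/2)^2) = sqrt(2523/4 + 841/4) = sqrt(841) = 29
θ = arctan(b/a) = arctan(14.5/25.1147) (quadrant-adjusted) = 30° = π/6
z = 29e^(i*π/6)


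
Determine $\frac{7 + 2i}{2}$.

Divisor is real, so divide each part by 2:
= 7/2 + i


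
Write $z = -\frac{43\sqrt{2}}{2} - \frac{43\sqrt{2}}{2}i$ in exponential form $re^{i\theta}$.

r = |z| = sqrt((-43*sqrt(2)/2)^2 + (-43*sqrt(2)/2)^2) = sqrt(1849/2 + 1849/2) = sqrt(1849) = 43
θ = arctan(b/a) = arctan(-30.4056/-30.4056) (quadrant-adjusted) = -135° = -3π/4
z = 43e^(-i*3π/4)


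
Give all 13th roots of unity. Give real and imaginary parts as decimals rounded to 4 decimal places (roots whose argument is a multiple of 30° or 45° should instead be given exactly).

ω_k = e^(2πik/13) = cos(2πk/13) + i sin(2πk/13) for k = 0, 1, ..., 12
Roots: 1, 0.8855 + 0.4647i, 0.5681 + 0.8230i, 0.1205 + 0.9927i, -0.3546 + 0.9350i, -0.7485 + 0.6631i, -0.9709 + 0.2393i, -0.9709 - 0.2393i, -0.7485 - 0.6631i, -0.3546 - 0.9350i, 0.1205 - 0.9927i, 0.5681 - 0.8230i, 0.8855 - 0.4647i


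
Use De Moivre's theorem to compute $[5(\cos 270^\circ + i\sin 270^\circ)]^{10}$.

By De Moivre: z^n = r^n(cos(nθ) + i sin(nθ))
= 5^10(cos(10*270°) + i sin(10*270°))
= 9765625(cos 180° + i sin 180°)
= -9765625


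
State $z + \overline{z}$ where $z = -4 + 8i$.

z + conjugate(z) = (a + bi) + (a - bi) = 2a
= 2 * (-4) = -8


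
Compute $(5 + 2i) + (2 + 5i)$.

(5 + 2) + (2 + 5)i = 7 + 7i


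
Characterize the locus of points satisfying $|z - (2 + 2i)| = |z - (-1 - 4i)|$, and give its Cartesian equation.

|z - z1| = |z - z2| means z is equidistant from z1 and z2,
i.e. the perpendicular bisector of the segment from (2, 2) to (-1, -4) (midpoint (1/2, -1)).
With z = x + yi, square both sides:
(x - 2)^2 + (y - 2)^2 = (x - (-1))^2 + (y - (-4))^2
The x^2 and y^2 terms cancel: -6x + (-12)y = 17 - 8 = 9
Simplify: 2x + 4y = -3
Locus: Perpendicular bisector of the segment from (2, 2) to (-1, -4): the line 2x + 4y = -3


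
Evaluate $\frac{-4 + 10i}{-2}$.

Divisor is real, so divide each part by -2:
= 2 - 5i


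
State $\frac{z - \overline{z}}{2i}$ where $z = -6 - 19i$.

z - conjugate(z) = 2bi
(z - conjugate(z))/(2i) = 2bi/(2i) = b = -19


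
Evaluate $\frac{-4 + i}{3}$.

Divisor is real, so divide each part by 3:
= -4/3 + (1/3)i


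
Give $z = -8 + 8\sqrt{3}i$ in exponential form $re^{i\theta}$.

r = |z| = sqrt((-8)^2 + (8*sqrt(3))^2) = sqrt(64 + 192) = sqrt(256) = 16
θ = arctan(b/a) = arctan(13.8564/-8) (quadrant-adjusted) = 120° = 2π/3
z = 16e^(i*2π/3)


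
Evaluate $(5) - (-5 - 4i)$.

(5 - (-5)) + (0 - (-4))i = 10 + 4i


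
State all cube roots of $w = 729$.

|w| = 729, arg(w) = 0°
Root modulus = 729^(1/3) = 9
Root arguments: θ_k = (0° + 360°k)/3 for k = 0, 1, ..., 2
Roots: 9, -9/2 + (9*sqrt(3)/2)i, -9/2 - (9*sqrt(3)/2)i


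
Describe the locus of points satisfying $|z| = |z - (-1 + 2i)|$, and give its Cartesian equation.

|z - z1| = |z - z2| means z is equidistant from z1 and z2,
i.e. the perpendicular bisector of the segment from (0, 0) to (-1, 2) (midpoint (-1/2, 1)).
With z = x + yi, square both sides:
(x - 0)^2 + (y - 0)^2 = (x - (-1))^2 + (y - 2)^2
The x^2 and y^2 terms cancel: -2x + 4y = 5 - 0 = 5
Simplify: 2x - 4y = -5
Locus: Perpendicular bisector of the segment from (0, 0) to (-1, 2): the line 2x - 4y = -5


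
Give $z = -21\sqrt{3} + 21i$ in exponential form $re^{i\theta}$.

r = |z| = sqrt((-21*sqrt(3))^2 + (21)^2) = sqrt(1323 + 441) = sqrt(1764) = 42
θ = arctan(b/a) = arctan(21/-36.3731) (quadrant-adjusted) = 150° = 5π/6
z = 42e^(i*5π/6)


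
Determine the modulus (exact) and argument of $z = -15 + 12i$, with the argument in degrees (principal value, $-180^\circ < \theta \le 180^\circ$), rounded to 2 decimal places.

|z| = sqrt((-15)^2 + 12^2) = sqrt(369)
arg(z) = arctan(b/a) = arctan(12/-15) (quadrant-adjusted) = 141.34°


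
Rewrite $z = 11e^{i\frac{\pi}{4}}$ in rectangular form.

a = r cos θ = 11 * sqrt(2)/2 = 11*sqrt(2)/2
b = r sin θ = 11 * sqrt(2)/2 = 11*sqrt(2)/2
z = 11*sqrt(2)/2 + (11*sqrt(2)/2)i


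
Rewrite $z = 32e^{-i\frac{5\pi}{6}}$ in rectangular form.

a = r cos θ = 32 * -sqrt(3)/2 = -16*sqrt(3)
b = r sin θ = 32 * -1/2 = -16
z = -16*sqrt(3) - 16i


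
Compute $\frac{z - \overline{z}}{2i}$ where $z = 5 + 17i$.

z - conjugate(z) = 2bi
(z - conjugate(z))/(2i) = 2bi/(2i) = b = 17


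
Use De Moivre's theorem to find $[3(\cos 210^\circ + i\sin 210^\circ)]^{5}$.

By De Moivre: z^n = r^n(cos(nθ) + i sin(nθ))
= 3^5(cos(5*210°) + i sin(5*210°))
= 243(cos 330° + i sin 330°)
= 243*sqrt(3)/2 - (243/2)i


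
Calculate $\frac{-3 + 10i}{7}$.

Divisor is real, so divide each part by 7:
= -3/7 + (10/7)i


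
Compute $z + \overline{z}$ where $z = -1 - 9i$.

z + conjugate(z) = (a + bi) + (a - bi) = 2a
= 2 * (-1) = -2


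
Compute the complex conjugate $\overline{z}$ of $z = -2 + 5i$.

If z = a + bi, then conjugate(z) = a - bi
conjugate(-2 + 5i) = -2 - 5i


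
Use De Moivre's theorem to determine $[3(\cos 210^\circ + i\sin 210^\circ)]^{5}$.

By De Moivre: z^n = r^n(cos(nθ) + i sin(nθ))
= 3^5(cos(5*210°) + i sin(5*210°))
= 243(cos 330° + i sin 330°)
= 243*sqrt(3)/2 - (243/2)i


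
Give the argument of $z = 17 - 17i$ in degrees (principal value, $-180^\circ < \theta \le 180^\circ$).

θ = arctan(b/a) = arctan(-17/17) (quadrant-adjusted) = -45°


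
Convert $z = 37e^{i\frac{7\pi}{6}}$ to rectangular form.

a = r cos θ = 37 * -sqrt(3)/2 = -37*sqrt(3)/2
b = r sin θ = 37 * -1/2 = -37/2
z = -37*sqrt(3)/2 - (37/2)i


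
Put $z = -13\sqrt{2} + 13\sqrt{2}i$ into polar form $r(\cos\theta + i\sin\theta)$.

r = |z| = sqrt(a^2 + b^2) = sqrt((-13*sqrt(2))^2 + (13*sqrt(2))^2) = sqrt(338 + 338) = sqrt(676) = 26
θ = arctan(b/a) = arctan(18.3848/-18.3848) (quadrant-adjusted) = 135°
z = 26(cos 135° + i sin 135°)


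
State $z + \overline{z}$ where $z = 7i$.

z + conjugate(z) = (a + bi) + (a - bi) = 2a
= 2 * 0 = 0


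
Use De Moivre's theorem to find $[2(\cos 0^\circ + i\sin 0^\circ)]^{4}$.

By De Moivre: z^n = r^n(cos(nθ) + i sin(nθ))
= 2^4(cos(4*0°) + i sin(4*0°))
= 16(cos 0° + i sin 0°)
= 16


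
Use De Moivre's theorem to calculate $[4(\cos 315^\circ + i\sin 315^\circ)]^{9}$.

By De Moivre: z^n = r^n(cos(nθ) + i sin(nθ))
= 4^9(cos(9*315°) + i sin(9*315°))
= 262144(cos 315° + i sin 315°)
= 131072*sqrt(2) - 131072*sqrt(2)i


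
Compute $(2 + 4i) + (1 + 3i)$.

(2 + 1) + (4 + 3)i = 3 + 7i


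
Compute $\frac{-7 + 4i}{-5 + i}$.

Multiply numerator and denominator by conjugate (-5 - i):
= (-7 + 4i)(-5 - i) / ((-5)^2 + 1^2)
= (39 - 13i) / 26
Divide through by 13: (3 - i) / 2
= 3/2 - (1/2)i


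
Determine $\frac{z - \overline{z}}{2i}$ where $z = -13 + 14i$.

z - conjugate(z) = 2bi
(z - conjugate(z))/(2i) = 2bi/(2i) = b = 14


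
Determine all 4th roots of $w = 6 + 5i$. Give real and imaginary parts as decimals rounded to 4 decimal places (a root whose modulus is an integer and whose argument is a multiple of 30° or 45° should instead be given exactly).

|w| = sqrt(61) ≈ 7.810250, arg(w) ≈ 39.805571°
Root modulus = sqrt(61)^(1/4) ≈ 1.671730
Root arguments: θ_k = (arg(w) + 360°k)/4 for k = 0, 1, ..., 3
Compute each root as (root modulus)(cos θ_k + i sin θ_k) using full-precision intermediates, then round to 4 decimal places.
Roots: 1.6466 + 0.2889i, -0.2889 + 1.6466i, -1.6466 - 0.2889i, 0.2889 - 1.6466i


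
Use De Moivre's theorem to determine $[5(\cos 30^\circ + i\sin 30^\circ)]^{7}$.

By De Moivre: z^n = r^n(cos(nθ) + i sin(nθ))
= 5^7(cos(7*30°) + i sin(7*30°))
= 78125(cos 210° + i sin 210°)
= -78125*sqrt(3)/2 - (78125/2)i


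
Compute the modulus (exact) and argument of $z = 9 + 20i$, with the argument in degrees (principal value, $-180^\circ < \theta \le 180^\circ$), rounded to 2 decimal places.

|z| = sqrt(9^2 + 20^2) = sqrt(481)
arg(z) = arctan(b/a) = arctan(20/9) (quadrant-adjusted) = 65.77°


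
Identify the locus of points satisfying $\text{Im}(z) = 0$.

Im(z) = y where z = x + yi; the equation y = 0 is satisfied by all points with that y-coordinate
Locus: Horizontal line y = 0


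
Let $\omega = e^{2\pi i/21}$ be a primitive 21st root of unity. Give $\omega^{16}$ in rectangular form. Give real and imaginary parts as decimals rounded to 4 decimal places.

ω^16 = e^(2πi·16/21) = e^(i·32π/21)
= cos(32π/21) + i sin(32π/21)
= 0.0747 - 0.9972i


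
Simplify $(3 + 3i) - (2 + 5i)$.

(3 - 2) + (3 - 5)i = 1 - 2i


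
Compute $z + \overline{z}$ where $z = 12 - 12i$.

z + conjugate(z) = (a + bi) + (a - bi) = 2a
= 2 * 12 = 24


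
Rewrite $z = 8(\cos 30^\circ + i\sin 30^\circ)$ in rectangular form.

a = r cos θ = 8 * sqrt(3)/2 = 4*sqrt(3)
b = r sin θ = 8 * 1/2 = 4
z = 4*sqrt(3) + 4i


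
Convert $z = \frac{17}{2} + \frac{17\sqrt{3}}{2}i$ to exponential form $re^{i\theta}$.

r = |z| = sqrt((17/2)^2 + (17*sqrt(3)/2)^2) = sqrt(289/4 + 867/4) = sqrt(289) = 17
θ = arctan(b/a) = arctan(14.7224/8.5) (quadrant-adjusted) = 60° = π/3
z = 17e^(i*π/3)


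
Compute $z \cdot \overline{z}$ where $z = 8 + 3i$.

z * conjugate(z) = |z|^2 = a^2 + b^2
= 8^2 + 3^2 = 73


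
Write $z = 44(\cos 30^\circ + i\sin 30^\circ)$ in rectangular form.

a = r cos θ = 44 * sqrt(3)/2 = 22*sqrt(3)
b = r sin θ = 44 * 1/2 = 22
z = 22*sqrt(3) + 22i


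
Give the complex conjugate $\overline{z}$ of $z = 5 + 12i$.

If z = a + bi, then conjugate(z) = a - bi
conjugate(5 + 12i) = 5 - 12i


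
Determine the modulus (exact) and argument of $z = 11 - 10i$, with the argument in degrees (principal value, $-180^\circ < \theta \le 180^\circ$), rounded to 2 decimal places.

|z| = sqrt(11^2 + (-10)^2) = sqrt(221)
arg(z) = arctan(b/a) = arctan(-10/11) (quadrant-adjusted) = -42.27°


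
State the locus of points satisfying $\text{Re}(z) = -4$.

Re(z) = x where z = x + yi; the equation x = -4 is satisfied by all points with that x-coordinate
Locus: Vertical line x = -4


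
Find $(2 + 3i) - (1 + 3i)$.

(2 - 1) + (3 - 3)i = 1


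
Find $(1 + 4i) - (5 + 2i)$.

(1 - 5) + (4 - 2)i = -4 + 2i


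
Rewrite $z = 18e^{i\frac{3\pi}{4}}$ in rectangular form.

a = r cos θ = 18 * -sqrt(2)/2 = -9*sqrt(2)
b = r sin θ = 18 * sqrt(2)/2 = 9*sqrt(2)
z = -9*sqrt(2) + 9*sqrt(2)i


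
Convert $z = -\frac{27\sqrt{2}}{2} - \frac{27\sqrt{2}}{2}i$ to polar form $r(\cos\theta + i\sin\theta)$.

r = |z| = sqrt(a^2 + b^2) = sqrt((-27*sqrt(2)/2)^2 + (-27*sqrt(2)/2)^2) = sqrt(729/2 + 729/2) = sqrt(729) = 27
θ = arctan(b/a) = arctan(-19.0919/-19.0919) (quadrant-adjusted) = 225°
z = 27(cos 225° + i sin 225°)


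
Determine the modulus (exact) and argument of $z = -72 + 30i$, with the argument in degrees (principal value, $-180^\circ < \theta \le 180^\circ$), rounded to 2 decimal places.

|z| = sqrt((-72)^2 + 30^2) = 78
arg(z) = arctan(b/a) = arctan(30/-72) (quadrant-adjusted) = 157.38°


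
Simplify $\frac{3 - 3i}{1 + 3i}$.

Multiply numerator and denominator by conjugate (1 - 3i):
= (3 - 3i)(1 - 3i) / (1^2 + 3^2)
= (-6 - 12i) / 10
Divide through by 2: (-3 - 6i) / 5
= -3/5 - (6/5)i


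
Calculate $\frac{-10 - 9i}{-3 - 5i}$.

Multiply numerator and denominator by conjugate (-3 + 5i):
= (-10 - 9i)(-3 + 5i) / ((-3)^2 + (-5)^2)
= (75 - 23i) / 34
= 75/34 - (23/34)i


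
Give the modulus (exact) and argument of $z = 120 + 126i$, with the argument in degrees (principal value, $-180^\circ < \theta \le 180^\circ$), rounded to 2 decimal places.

|z| = sqrt(120^2 + 126^2) = 174
arg(z) = arctan(b/a) = arctan(126/120) (quadrant-adjusted) = 46.40°


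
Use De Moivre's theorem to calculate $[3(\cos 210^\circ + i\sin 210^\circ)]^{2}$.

By De Moivre: z^n = r^n(cos(nθ) + i sin(nθ))
= 3^2(cos(2*210°) + i sin(2*210°))
= 9(cos 60° + i sin 60°)
= 9/2 + (9*sqrt(3)/2)i


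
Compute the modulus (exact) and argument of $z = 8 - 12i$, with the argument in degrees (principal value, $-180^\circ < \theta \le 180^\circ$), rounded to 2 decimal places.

|z| = sqrt(8^2 + (-12)^2) = sqrt(208)
arg(z) = arctan(b/a) = arctan(-12/8) (quadrant-adjusted) = -56.31°


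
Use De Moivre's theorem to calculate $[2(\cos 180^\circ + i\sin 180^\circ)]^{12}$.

By De Moivre: z^n = r^n(cos(nθ) + i sin(nθ))
= 2^12(cos(12*180°) + i sin(12*180°))
= 4096(cos 0° + i sin 0°)
= 4096


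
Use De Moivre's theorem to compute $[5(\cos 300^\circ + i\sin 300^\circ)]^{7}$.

By De Moivre: z^n = r^n(cos(nθ) + i sin(nθ))
= 5^7(cos(7*300°) + i sin(7*300°))
= 78125(cos 300° + i sin 300°)
= 78125/2 - (78125*sqrt(3)/2)i


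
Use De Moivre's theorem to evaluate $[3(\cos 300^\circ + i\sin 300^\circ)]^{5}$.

By De Moivre: z^n = r^n(cos(nθ) + i sin(nθ))
= 3^5(cos(5*300°) + i sin(5*300°))
= 243(cos 60° + i sin 60°)
= 243/2 + (243*sqrt(3)/2)i


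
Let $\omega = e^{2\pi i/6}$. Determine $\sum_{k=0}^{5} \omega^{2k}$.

Let ζ = ω^2 = e^(2πi·2/6). Since 6 ∤ 2, ζ ≠ 1.
Sum = Σ_{k=0}^{5} ζ^k = (ζ^6 - 1)/(ζ - 1) = (ω^{2·6} - 1)/(ζ - 1) = (1 - 1)/(ζ - 1) = 0


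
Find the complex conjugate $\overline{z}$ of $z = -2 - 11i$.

If z = a + bi, then conjugate(z) = a - bi
conjugate(-2 - 11i) = -2 + 11i


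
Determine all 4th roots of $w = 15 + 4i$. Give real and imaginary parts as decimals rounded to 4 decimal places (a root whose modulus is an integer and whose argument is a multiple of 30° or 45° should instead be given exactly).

|w| = sqrt(241) ≈ 15.524175, arg(w) ≈ 14.931417°
Root modulus = sqrt(241)^(1/4) ≈ 1.984962
Root arguments: θ_k = (arg(w) + 360°k)/4 for k = 0, 1, ..., 3
Compute each root as (root modulus)(cos θ_k + i sin θ_k) using full-precision intermediates, then round to 4 decimal places.
Roots: 1.9808 + 0.1292i, -0.1292 + 1.9808i, -1.9808 - 0.1292i, 0.1292 - 1.9808i


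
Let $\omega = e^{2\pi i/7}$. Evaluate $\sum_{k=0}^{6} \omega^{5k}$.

Let ζ = ω^5 = e^(2πi·5/7). Since 7 ∤ 5, ζ ≠ 1.
Sum = Σ_{k=0}^{6} ζ^k = (ζ^7 - 1)/(ζ - 1) = (ω^{5·7} - 1)/(ζ - 1) = (1 - 1)/(ζ - 1) = 0


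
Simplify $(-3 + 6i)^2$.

(a + bi)^2 = a^2 - b^2 + 2abi
= (-3)^2 - 6^2 + 2*(-3)*6i
= -27 - 36i


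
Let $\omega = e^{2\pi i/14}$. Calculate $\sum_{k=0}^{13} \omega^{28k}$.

Since 14 divides 28, ω^28 = (ω^14)^2 = 1^2 = 1, so every term is 1.
Sum = 14 · 1 = 14


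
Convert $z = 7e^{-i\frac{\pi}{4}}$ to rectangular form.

a = r cos θ = 7 * sqrt(2)/2 = 7*sqrt(2)/2
b = r sin θ = 7 * -sqrt(2)/2 = -7*sqrt(2)/2
z = 7*sqrt(2)/2 - (7*sqrt(2)/2)i


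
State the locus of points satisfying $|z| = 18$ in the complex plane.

|z| = 18 means sqrt(x^2 + y^2) = 18
This is a circle of radius 18 centered at the origin


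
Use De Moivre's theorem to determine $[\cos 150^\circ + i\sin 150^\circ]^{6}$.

By De Moivre: z^n = r^n(cos(nθ) + i sin(nθ))
= 1^6(cos(6*150°) + i sin(6*150°))
= 1(cos 180° + i sin 180°)
= -1


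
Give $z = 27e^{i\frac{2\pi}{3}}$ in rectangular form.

a = r cos θ = 27 * -1/2 = -27/2
b = r sin θ = 27 * sqrt(3)/2 = 27*sqrt(3)/2
z = -27/2 + (27*sqrt(3)/2)i


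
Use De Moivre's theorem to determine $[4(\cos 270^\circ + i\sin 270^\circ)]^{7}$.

By De Moivre: z^n = r^n(cos(nθ) + i sin(nθ))
= 4^7(cos(7*270°) + i sin(7*270°))
= 16384(cos 90° + i sin 90°)
= 16384i


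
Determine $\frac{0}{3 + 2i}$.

Multiply numerator and denominator by conjugate (3 - 2i):
= (0)(3 - 2i) / (3^2 + 2^2)
= (0) / 13
= 0


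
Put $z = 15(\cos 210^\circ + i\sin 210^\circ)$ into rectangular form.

a = r cos θ = 15 * -sqrt(3)/2 = -15*sqrt(3)/2
b = r sin θ = 15 * -1/2 = -15/2
z = -15*sqrt(3)/2 - (15/2)i


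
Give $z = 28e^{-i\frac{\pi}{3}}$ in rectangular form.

a = r cos θ = 28 * 1/2 = 14
b = r sin θ = 28 * -sqrt(3)/2 = -14*sqrt(3)
z = 14 - 14*sqrt(3)i


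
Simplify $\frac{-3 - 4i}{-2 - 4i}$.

Multiply numerator and denominator by conjugate (-2 + 4i):
= (-3 - 4i)(-2 + 4i) / ((-2)^2 + (-4)^2)
= (22 - 4i) / 20
Divide through by 2: (11 - 2i) / 10
= 11/10 - (1/5)i


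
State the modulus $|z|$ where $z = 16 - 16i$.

|z| = sqrt(a^2 + b^2) = sqrt(16^2 + (-16)^2) = sqrt(512) = sqrt(512)


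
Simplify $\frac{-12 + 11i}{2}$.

Divisor is real, so divide each part by 2:
= -6 + (11/2)i


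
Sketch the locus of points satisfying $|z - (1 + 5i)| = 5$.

|z - z0| = r describes a circle centered at z0 with radius r
Here z0 = 1 + 5i and r = 5
Locus: Circle centered at (1, 5) with radius 5


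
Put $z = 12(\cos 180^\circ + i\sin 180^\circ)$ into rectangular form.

a = r cos θ = 12 * -1 = -12
b = r sin θ = 12 * 0 = 0
z = -12


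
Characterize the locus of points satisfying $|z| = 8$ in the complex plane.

|z| = 8 means sqrt(x^2 + y^2) = 8
This is a circle of radius 8 centered at the origin


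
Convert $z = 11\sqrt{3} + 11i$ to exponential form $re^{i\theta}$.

r = |z| = sqrt((11*sqrt(3))^2 + (11)^2) = sqrt(363 + 121) = sqrt(484) = 22
θ = arctan(b/a) = arctan(11/19.0526) (quadrant-adjusted) = 30° = π/6
z = 22e^(i*π/6)


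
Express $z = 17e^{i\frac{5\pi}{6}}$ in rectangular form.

a = r cos θ = 17 * -sqrt(3)/2 = -17*sqrt(3)/2
b = r sin θ = 17 * 1/2 = 17/2
z = -17*sqrt(3)/2 + (17/2)i


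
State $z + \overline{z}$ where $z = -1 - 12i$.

z + conjugate(z) = (a + bi) + (a - bi) = 2a
= 2 * (-1) = -2


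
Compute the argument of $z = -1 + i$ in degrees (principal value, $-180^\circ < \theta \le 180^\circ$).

θ = arctan(b/a) = arctan(1/-1) (quadrant-adjusted) = 135°


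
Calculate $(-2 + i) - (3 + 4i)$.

(-2 - 3) + (1 - 4)i = -5 - 3i


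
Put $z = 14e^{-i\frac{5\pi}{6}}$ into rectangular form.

a = r cos θ = 14 * -sqrt(3)/2 = -7*sqrt(3)
b = r sin θ = 14 * -1/2 = -7
z = -7*sqrt(3) - 7i


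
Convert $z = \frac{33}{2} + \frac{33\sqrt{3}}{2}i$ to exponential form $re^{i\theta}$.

r = |z| = sqrt((33/2)^2 + (33*sqrt(3)/2)^2) = sqrt(1089/4 + 3267/4) = sqrt(1089) = 33
θ = arctan(b/a) = arctan(28.5788/16.5) (quadrant-adjusted) = 60° = π/3
z = 33e^(i*π/3)


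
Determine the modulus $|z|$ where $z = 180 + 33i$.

|z| = sqrt(a^2 + b^2) = sqrt(180^2 + 33^2) = sqrt(33489) = 183


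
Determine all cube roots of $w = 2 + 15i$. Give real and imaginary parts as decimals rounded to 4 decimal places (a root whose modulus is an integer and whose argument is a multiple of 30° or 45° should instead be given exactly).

|w| = sqrt(229) ≈ 15.132746, arg(w) ≈ 82.405357°
Root modulus = sqrt(229)^(1/3) ≈ 2.473466
Root arguments: θ_k = (arg(w) + 360°k)/3 for k = 0, 1, ..., 2
Compute each root as (root modulus)(cos θ_k + i sin θ_k) using full-precision intermediates, then round to 4 decimal places.
Roots: 2.1946 + 1.1409i, -2.0854 + 1.3301i, -0.1093 - 2.4711i


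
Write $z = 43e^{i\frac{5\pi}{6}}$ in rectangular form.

a = r cos θ = 43 * -sqrt(3)/2 = -43*sqrt(3)/2
b = r sin θ = 43 * 1/2 = 43/2
z = -43*sqrt(3)/2 + (43/2)i


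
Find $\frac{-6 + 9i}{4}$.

Divisor is real, so divide each part by 4:
= -3/2 + (9/4)i


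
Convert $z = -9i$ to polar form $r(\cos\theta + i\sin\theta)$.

r = |z| = sqrt(a^2 + b^2) = sqrt((0)^2 + (-9)^2) = sqrt(0 + 81) = sqrt(81) = 9
a = 0 and b < 0, so z lies on the negative imaginary axis: θ = 270°
z = 9(cos 270° + i sin 270°)


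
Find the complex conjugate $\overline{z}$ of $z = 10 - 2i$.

If z = a + bi, then conjugate(z) = a - bi
conjugate(10 - 2i) = 10 + 2i


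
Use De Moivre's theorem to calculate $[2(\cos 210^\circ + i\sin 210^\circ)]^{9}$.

By De Moivre: z^n = r^n(cos(nθ) + i sin(nθ))
= 2^9(cos(9*210°) + i sin(9*210°))
= 512(cos 90° + i sin 90°)
= 512i


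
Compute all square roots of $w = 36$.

|w| = 36, arg(w) = 0°
Root modulus = 36^(1/2) = 6
Root arguments: θ_k = (0° + 360°k)/2 for k = 0, 1, ..., 1
Roots: 6, -6


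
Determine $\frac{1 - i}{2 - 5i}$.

Multiply numerator and denominator by conjugate (2 + 5i):
= (1 - i)(2 + 5i) / (2^2 + (-5)^2)
= (7 + 3i) / 29
= 7/29 + (3/29)i


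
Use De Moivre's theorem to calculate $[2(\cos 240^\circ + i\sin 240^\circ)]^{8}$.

By De Moivre: z^n = r^n(cos(nθ) + i sin(nθ))
= 2^8(cos(8*240°) + i sin(8*240°))
= 256(cos 120° + i sin 120°)
= -128 + 128*sqrt(3)i


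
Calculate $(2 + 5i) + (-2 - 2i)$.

(2 + (-2)) + (5 + (-2))i = 3i


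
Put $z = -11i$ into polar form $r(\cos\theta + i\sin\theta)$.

r = |z| = sqrt(a^2 + b^2) = sqrt((0)^2 + (-11)^2) = sqrt(0 + 121) = sqrt(121) = 11
a = 0 and b < 0, so z lies on the negative imaginary axis: θ = 270°
z = 11(cos 270° + i sin 270°)


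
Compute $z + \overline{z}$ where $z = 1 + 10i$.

z + conjugate(z) = (a + bi) + (a - bi) = 2a
= 2 * 1 = 2


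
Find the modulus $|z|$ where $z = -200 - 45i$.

|z| = sqrt(a^2 + b^2) = sqrt((-200)^2 + (-45)^2) = sqrt(42025) = 205


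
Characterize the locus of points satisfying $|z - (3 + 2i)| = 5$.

|z - z0| = r describes a circle centered at z0 with radius r
Here z0 = 3 + 2i and r = 5
Locus: Circle centered at (3, 2) with radius 5


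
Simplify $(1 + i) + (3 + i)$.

(1 + 3) + (1 + 1)i = 4 + 2i


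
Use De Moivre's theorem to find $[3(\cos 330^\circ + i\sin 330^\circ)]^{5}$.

By De Moivre: z^n = r^n(cos(nθ) + i sin(nθ))
= 3^5(cos(5*330°) + i sin(5*330°))
= 243(cos 210° + i sin 210°)
= -243*sqrt(3)/2 - (243/2)i


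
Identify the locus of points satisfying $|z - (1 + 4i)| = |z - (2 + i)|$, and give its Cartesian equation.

|z - z1| = |z - z2| means z is equidistant from z1 and z2,
i.e. the perpendicular bisector of the segment from (1, 4) to (2, 1) (midpoint (3/2, 5/2)).
With z = x + yi, square both sides:
(x - 1)^2 + (y - 4)^2 = (x - 2)^2 + (y - 1)^2
The x^2 and y^2 terms cancel: 2x + (-6)y = 5 - 17 = -12
Simplify: x - 3y = -6
Locus: Perpendicular bisector of the segment from (1, 4) to (2, 1): the line x - 3y = -6


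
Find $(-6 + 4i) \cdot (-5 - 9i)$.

(a1*a2 - b1*b2) + (a1*b2 + b1*a2)i
= (30 - (-36)) + (54 + (-20))i
= 66 + 34i


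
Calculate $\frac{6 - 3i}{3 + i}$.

Multiply numerator and denominator by conjugate (3 - i):
= (6 - 3i)(3 - i) / (3^2 + 1^2)
= (15 - 15i) / 10
Divide through by 5: (3 - 3i) / 2
= 3/2 - (3/2)i


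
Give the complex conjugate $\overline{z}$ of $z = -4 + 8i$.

If z = a + bi, then conjugate(z) = a - bi
conjugate(-4 + 8i) = -4 - 8i


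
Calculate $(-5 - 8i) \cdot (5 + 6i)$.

(a1*a2 - b1*b2) + (a1*b2 + b1*a2)i
= (-25 - (-48)) + (-30 + (-40))i
= 23 - 70i


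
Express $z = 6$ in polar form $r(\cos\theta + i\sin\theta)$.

r = |z| = sqrt(a^2 + b^2) = sqrt((6)^2 + (0)^2) = sqrt(36 + 0) = sqrt(36) = 6
b = 0 and a > 0, so z lies on the positive real axis: θ = 0°
z = 6(cos 0° + i sin 0°)


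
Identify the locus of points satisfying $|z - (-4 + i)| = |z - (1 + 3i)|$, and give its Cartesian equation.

|z - z1| = |z - z2| means z is equidistant from z1 and z2,
i.e. the perpendicular bisector of the segment from (-4, 1) to (1, 3) (midpoint (-3/2, 2)).
With z = x + yi, square both sides:
(x - (-4))^2 + (y - 1)^2 = (x - 1)^2 + (y - 3)^2
The x^2 and y^2 terms cancel: 10x + 4y = 10 - 17 = -7
Simplify: 10x + 4y = -7
Locus: Perpendicular bisector of the segment from (-4, 1) to (1, 3): the line 10x + 4y = -7


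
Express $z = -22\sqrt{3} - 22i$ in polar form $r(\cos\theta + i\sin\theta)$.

r = |z| = sqrt(a^2 + b^2) = sqrt((-22*sqrt(3))^2 + (-22)^2) = sqrt(1452 + 484) = sqrt(1936) = 44
θ = arctan(b/a) = arctan(-22/-38.1051) (quadrant-adjusted) = 210°
z = 44(cos 210° + i sin 210°)


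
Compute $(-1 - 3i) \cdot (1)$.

(a1*a2 - b1*b2) + (a1*b2 + b1*a2)i
= (-1 - 0) + (0 + (-3))i
= -1 - 3i


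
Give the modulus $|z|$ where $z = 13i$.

|z| = sqrt(a^2 + b^2) = sqrt(0^2 + 13^2) = sqrt(169) = 13


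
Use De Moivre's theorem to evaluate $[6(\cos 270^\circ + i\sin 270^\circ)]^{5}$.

By De Moivre: z^n = r^n(cos(nθ) + i sin(nθ))
= 6^5(cos(5*270°) + i sin(5*270°))
= 7776(cos 270° + i sin 270°)
= -7776i


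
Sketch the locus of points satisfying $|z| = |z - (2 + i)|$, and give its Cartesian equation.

|z - z1| = |z - z2| means z is equidistant from z1 and z2,
i.e. the perpendicular bisector of the segment from (0, 0) to (2, 1) (midpoint (1, 1/2)).
With z = x + yi, square both sides:
(x - 0)^2 + (y - 0)^2 = (x - 2)^2 + (y - 1)^2
The x^2 and y^2 terms cancel: 4x + 2y = 5 - 0 = 5
Simplify: 4x + 2y = 5
Locus: Perpendicular bisector of the segment from (0, 0) to (2, 1): the line 4x + 2y = 5


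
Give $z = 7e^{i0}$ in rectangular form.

a = r cos θ = 7 * 1 = 7
b = r sin θ = 7 * 0 = 0
z = 7


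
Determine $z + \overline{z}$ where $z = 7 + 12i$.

z + conjugate(z) = (a + bi) + (a - bi) = 2a
= 2 * 7 = 14


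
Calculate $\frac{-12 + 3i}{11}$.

Divisor is real, so divide each part by 11:
= -12/11 + (3/11)i


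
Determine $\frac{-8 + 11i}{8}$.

Divisor is real, so divide each part by 8:
= -1 + (11/8)i


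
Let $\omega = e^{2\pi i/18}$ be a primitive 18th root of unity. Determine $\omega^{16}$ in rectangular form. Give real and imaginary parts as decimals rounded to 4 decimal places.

ω^16 = e^(2πi·16/18) = e^(i·16π/9)
= cos(16π/9) + i sin(16π/9)
= 0.7660 - 0.6428i


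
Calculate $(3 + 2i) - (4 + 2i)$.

(3 - 4) + (2 - 2)i = -1


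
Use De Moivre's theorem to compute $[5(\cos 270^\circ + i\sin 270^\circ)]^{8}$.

By De Moivre: z^n = r^n(cos(nθ) + i sin(nθ))
= 5^8(cos(8*270°) + i sin(8*270°))
= 390625(cos 0° + i sin 0°)
= 390625


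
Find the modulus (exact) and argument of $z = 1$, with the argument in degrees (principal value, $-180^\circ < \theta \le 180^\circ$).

|z| = sqrt(1^2 + 0^2) = 1
b = 0 and a > 0, so z lies on the positive real axis: arg(z) = 0°
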